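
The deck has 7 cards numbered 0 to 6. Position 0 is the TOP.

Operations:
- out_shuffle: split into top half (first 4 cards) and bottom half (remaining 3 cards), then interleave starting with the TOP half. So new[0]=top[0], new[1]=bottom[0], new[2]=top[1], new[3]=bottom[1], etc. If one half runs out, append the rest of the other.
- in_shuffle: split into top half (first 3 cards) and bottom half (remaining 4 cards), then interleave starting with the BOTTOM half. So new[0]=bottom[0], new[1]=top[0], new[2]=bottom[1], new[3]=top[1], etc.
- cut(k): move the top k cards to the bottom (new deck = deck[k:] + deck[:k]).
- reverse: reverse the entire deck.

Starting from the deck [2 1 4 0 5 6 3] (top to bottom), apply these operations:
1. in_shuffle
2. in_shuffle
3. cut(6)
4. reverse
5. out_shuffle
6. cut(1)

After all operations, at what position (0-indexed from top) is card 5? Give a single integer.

Answer: 6

Derivation:
After op 1 (in_shuffle): [0 2 5 1 6 4 3]
After op 2 (in_shuffle): [1 0 6 2 4 5 3]
After op 3 (cut(6)): [3 1 0 6 2 4 5]
After op 4 (reverse): [5 4 2 6 0 1 3]
After op 5 (out_shuffle): [5 0 4 1 2 3 6]
After op 6 (cut(1)): [0 4 1 2 3 6 5]
Card 5 is at position 6.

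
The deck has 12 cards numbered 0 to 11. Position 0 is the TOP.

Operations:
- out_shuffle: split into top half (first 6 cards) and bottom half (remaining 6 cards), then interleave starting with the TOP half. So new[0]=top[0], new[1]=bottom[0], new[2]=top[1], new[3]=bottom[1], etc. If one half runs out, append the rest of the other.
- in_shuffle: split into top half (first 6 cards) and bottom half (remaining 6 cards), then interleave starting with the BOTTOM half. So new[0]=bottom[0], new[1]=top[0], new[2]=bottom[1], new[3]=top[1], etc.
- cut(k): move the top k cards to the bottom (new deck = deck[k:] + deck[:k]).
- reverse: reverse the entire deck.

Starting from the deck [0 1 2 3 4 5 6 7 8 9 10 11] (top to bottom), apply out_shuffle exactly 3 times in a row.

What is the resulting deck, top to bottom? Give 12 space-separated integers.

After op 1 (out_shuffle): [0 6 1 7 2 8 3 9 4 10 5 11]
After op 2 (out_shuffle): [0 3 6 9 1 4 7 10 2 5 8 11]
After op 3 (out_shuffle): [0 7 3 10 6 2 9 5 1 8 4 11]

Answer: 0 7 3 10 6 2 9 5 1 8 4 11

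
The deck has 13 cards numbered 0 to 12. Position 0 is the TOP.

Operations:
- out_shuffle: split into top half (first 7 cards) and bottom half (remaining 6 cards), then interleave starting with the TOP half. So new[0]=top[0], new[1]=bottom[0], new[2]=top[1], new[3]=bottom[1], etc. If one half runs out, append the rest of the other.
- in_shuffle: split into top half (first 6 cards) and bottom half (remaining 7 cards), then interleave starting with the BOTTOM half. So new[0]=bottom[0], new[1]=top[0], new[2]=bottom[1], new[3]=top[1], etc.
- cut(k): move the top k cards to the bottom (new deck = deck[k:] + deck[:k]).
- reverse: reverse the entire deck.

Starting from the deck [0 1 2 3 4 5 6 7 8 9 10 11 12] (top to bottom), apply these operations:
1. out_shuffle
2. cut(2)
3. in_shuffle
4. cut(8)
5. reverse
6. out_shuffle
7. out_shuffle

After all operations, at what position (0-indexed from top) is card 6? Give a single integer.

Answer: 9

Derivation:
After op 1 (out_shuffle): [0 7 1 8 2 9 3 10 4 11 5 12 6]
After op 2 (cut(2)): [1 8 2 9 3 10 4 11 5 12 6 0 7]
After op 3 (in_shuffle): [4 1 11 8 5 2 12 9 6 3 0 10 7]
After op 4 (cut(8)): [6 3 0 10 7 4 1 11 8 5 2 12 9]
After op 5 (reverse): [9 12 2 5 8 11 1 4 7 10 0 3 6]
After op 6 (out_shuffle): [9 4 12 7 2 10 5 0 8 3 11 6 1]
After op 7 (out_shuffle): [9 0 4 8 12 3 7 11 2 6 10 1 5]
Card 6 is at position 9.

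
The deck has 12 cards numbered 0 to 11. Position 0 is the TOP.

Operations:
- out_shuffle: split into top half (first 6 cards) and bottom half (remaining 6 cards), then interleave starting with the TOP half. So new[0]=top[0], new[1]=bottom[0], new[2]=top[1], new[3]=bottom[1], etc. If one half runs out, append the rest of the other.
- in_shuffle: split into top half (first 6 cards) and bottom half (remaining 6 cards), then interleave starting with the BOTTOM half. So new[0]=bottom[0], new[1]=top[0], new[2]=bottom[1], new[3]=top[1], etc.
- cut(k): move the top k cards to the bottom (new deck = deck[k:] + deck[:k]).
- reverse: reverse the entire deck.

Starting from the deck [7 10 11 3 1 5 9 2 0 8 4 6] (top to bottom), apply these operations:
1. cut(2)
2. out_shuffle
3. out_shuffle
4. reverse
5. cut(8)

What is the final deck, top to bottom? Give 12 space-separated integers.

Answer: 6 0 5 11 10 4 2 1 7 8 9 3

Derivation:
After op 1 (cut(2)): [11 3 1 5 9 2 0 8 4 6 7 10]
After op 2 (out_shuffle): [11 0 3 8 1 4 5 6 9 7 2 10]
After op 3 (out_shuffle): [11 5 0 6 3 9 8 7 1 2 4 10]
After op 4 (reverse): [10 4 2 1 7 8 9 3 6 0 5 11]
After op 5 (cut(8)): [6 0 5 11 10 4 2 1 7 8 9 3]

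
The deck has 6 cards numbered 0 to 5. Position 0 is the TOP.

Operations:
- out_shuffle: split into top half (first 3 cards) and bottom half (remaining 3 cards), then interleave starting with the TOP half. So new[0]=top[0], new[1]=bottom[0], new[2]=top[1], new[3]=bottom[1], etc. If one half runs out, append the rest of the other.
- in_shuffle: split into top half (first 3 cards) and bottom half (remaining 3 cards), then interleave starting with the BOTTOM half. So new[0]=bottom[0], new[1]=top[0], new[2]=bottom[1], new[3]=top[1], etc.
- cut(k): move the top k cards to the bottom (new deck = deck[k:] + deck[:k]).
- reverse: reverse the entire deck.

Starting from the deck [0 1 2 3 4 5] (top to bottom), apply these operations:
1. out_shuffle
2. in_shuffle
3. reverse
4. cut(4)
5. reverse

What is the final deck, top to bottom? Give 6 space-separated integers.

Answer: 2 3 5 1 4 0

Derivation:
After op 1 (out_shuffle): [0 3 1 4 2 5]
After op 2 (in_shuffle): [4 0 2 3 5 1]
After op 3 (reverse): [1 5 3 2 0 4]
After op 4 (cut(4)): [0 4 1 5 3 2]
After op 5 (reverse): [2 3 5 1 4 0]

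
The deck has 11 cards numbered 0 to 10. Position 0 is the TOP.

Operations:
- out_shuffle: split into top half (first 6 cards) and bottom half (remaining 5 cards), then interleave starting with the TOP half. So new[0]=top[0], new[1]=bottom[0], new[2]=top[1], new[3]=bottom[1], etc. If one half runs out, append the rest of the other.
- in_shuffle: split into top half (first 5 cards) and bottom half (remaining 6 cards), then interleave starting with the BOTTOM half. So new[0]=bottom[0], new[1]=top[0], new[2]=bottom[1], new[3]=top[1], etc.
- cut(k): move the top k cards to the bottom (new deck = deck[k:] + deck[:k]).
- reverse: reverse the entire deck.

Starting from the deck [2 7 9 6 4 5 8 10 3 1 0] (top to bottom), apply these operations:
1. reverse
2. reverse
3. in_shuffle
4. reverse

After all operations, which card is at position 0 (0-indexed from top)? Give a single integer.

After op 1 (reverse): [0 1 3 10 8 5 4 6 9 7 2]
After op 2 (reverse): [2 7 9 6 4 5 8 10 3 1 0]
After op 3 (in_shuffle): [5 2 8 7 10 9 3 6 1 4 0]
After op 4 (reverse): [0 4 1 6 3 9 10 7 8 2 5]
Position 0: card 0.

Answer: 0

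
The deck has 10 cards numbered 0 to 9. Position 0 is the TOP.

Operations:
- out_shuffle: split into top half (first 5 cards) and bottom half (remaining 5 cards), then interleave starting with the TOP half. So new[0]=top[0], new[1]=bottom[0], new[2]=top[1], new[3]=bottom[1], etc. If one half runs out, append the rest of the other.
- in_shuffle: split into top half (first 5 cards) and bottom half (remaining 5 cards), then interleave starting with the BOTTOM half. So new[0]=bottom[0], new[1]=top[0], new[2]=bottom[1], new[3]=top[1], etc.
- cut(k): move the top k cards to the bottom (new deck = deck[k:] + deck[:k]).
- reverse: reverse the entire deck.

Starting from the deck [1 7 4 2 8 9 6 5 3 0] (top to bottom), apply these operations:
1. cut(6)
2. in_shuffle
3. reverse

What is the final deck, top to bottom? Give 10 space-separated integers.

Answer: 1 9 0 8 3 2 5 4 6 7

Derivation:
After op 1 (cut(6)): [6 5 3 0 1 7 4 2 8 9]
After op 2 (in_shuffle): [7 6 4 5 2 3 8 0 9 1]
After op 3 (reverse): [1 9 0 8 3 2 5 4 6 7]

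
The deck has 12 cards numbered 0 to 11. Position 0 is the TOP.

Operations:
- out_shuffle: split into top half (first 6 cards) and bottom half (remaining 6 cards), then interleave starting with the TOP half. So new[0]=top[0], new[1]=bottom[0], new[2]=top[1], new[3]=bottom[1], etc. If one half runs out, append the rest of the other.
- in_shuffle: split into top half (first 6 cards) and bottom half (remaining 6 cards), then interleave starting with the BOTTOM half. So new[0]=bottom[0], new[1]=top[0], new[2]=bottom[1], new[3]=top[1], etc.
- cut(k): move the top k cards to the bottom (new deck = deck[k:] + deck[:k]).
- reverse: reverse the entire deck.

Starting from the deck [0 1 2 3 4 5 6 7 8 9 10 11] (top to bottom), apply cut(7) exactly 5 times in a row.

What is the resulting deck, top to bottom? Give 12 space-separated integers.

Answer: 11 0 1 2 3 4 5 6 7 8 9 10

Derivation:
After op 1 (cut(7)): [7 8 9 10 11 0 1 2 3 4 5 6]
After op 2 (cut(7)): [2 3 4 5 6 7 8 9 10 11 0 1]
After op 3 (cut(7)): [9 10 11 0 1 2 3 4 5 6 7 8]
After op 4 (cut(7)): [4 5 6 7 8 9 10 11 0 1 2 3]
After op 5 (cut(7)): [11 0 1 2 3 4 5 6 7 8 9 10]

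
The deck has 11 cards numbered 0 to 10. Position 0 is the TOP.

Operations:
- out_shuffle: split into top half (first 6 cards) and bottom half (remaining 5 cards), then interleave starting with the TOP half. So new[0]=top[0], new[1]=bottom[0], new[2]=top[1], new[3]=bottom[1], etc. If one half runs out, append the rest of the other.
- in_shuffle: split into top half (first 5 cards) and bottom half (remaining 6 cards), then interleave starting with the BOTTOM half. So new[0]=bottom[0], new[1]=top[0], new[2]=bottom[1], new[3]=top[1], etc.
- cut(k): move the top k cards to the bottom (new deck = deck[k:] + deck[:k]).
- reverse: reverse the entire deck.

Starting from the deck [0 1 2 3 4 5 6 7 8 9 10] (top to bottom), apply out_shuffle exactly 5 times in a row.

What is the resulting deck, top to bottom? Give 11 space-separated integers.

Answer: 0 10 9 8 7 6 5 4 3 2 1

Derivation:
After op 1 (out_shuffle): [0 6 1 7 2 8 3 9 4 10 5]
After op 2 (out_shuffle): [0 3 6 9 1 4 7 10 2 5 8]
After op 3 (out_shuffle): [0 7 3 10 6 2 9 5 1 8 4]
After op 4 (out_shuffle): [0 9 7 5 3 1 10 8 6 4 2]
After op 5 (out_shuffle): [0 10 9 8 7 6 5 4 3 2 1]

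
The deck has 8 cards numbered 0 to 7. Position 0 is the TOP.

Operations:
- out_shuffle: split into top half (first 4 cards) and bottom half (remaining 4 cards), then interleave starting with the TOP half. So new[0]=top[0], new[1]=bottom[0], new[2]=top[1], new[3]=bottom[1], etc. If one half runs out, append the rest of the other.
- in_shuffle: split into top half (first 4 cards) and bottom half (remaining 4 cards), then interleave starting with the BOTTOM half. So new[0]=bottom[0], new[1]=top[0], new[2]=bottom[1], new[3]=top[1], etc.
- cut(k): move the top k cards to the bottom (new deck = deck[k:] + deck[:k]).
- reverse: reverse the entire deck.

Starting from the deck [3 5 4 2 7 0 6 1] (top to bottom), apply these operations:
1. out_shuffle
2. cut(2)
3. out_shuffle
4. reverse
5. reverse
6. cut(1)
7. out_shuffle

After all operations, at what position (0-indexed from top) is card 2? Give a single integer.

After op 1 (out_shuffle): [3 7 5 0 4 6 2 1]
After op 2 (cut(2)): [5 0 4 6 2 1 3 7]
After op 3 (out_shuffle): [5 2 0 1 4 3 6 7]
After op 4 (reverse): [7 6 3 4 1 0 2 5]
After op 5 (reverse): [5 2 0 1 4 3 6 7]
After op 6 (cut(1)): [2 0 1 4 3 6 7 5]
After op 7 (out_shuffle): [2 3 0 6 1 7 4 5]
Card 2 is at position 0.

Answer: 0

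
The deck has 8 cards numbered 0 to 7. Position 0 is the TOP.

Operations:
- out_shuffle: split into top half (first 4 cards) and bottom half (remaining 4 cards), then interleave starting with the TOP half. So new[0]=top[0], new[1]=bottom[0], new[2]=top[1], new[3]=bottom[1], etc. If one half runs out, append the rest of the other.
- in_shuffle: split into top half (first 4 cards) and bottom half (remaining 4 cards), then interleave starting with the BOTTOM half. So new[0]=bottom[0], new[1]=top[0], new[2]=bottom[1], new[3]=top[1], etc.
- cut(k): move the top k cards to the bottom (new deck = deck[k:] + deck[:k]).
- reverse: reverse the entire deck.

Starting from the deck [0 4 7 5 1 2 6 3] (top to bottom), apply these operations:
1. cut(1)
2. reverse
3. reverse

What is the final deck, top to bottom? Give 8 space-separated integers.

Answer: 4 7 5 1 2 6 3 0

Derivation:
After op 1 (cut(1)): [4 7 5 1 2 6 3 0]
After op 2 (reverse): [0 3 6 2 1 5 7 4]
After op 3 (reverse): [4 7 5 1 2 6 3 0]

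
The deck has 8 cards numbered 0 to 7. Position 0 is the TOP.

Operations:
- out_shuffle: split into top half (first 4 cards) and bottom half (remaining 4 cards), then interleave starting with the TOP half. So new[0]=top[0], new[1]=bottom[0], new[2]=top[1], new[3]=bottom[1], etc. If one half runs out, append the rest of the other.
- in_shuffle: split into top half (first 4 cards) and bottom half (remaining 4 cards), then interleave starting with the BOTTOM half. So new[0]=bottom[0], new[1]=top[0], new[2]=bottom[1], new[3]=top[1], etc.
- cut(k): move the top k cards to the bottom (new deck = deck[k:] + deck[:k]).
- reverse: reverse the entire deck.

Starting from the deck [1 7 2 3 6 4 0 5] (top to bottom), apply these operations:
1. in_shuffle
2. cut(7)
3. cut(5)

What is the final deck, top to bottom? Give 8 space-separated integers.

Answer: 0 2 5 3 6 1 4 7

Derivation:
After op 1 (in_shuffle): [6 1 4 7 0 2 5 3]
After op 2 (cut(7)): [3 6 1 4 7 0 2 5]
After op 3 (cut(5)): [0 2 5 3 6 1 4 7]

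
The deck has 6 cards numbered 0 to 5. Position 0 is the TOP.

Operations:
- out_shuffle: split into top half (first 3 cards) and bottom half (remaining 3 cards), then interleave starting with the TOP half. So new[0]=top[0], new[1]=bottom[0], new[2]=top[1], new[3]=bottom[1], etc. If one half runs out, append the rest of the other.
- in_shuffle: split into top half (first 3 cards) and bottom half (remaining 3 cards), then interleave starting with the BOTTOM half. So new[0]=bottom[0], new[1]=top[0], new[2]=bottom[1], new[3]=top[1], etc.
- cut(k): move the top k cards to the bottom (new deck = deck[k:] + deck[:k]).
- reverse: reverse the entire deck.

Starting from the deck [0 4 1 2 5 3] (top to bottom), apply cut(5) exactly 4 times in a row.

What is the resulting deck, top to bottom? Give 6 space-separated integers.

After op 1 (cut(5)): [3 0 4 1 2 5]
After op 2 (cut(5)): [5 3 0 4 1 2]
After op 3 (cut(5)): [2 5 3 0 4 1]
After op 4 (cut(5)): [1 2 5 3 0 4]

Answer: 1 2 5 3 0 4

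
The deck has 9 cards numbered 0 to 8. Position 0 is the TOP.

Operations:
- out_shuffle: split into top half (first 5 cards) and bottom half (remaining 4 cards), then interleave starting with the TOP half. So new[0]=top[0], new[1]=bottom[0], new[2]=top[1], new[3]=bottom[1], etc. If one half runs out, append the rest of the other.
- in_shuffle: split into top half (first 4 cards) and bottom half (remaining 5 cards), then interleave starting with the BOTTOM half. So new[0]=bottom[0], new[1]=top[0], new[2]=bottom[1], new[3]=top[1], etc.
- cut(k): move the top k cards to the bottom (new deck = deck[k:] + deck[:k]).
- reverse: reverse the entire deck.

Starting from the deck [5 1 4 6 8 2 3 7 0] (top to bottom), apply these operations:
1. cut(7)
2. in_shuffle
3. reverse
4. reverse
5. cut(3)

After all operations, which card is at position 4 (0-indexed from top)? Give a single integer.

After op 1 (cut(7)): [7 0 5 1 4 6 8 2 3]
After op 2 (in_shuffle): [4 7 6 0 8 5 2 1 3]
After op 3 (reverse): [3 1 2 5 8 0 6 7 4]
After op 4 (reverse): [4 7 6 0 8 5 2 1 3]
After op 5 (cut(3)): [0 8 5 2 1 3 4 7 6]
Position 4: card 1.

Answer: 1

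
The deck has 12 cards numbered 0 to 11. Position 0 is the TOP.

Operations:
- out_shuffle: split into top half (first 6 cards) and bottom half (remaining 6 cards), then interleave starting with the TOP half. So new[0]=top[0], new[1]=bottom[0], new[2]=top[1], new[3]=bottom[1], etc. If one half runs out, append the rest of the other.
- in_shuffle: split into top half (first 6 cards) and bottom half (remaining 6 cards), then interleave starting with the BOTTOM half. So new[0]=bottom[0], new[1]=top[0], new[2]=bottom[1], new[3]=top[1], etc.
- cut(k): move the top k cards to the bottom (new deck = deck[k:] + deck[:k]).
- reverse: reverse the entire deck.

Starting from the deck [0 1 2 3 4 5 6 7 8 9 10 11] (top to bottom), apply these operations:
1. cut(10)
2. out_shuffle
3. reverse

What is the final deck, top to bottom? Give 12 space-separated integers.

Answer: 9 3 8 2 7 1 6 0 5 11 4 10

Derivation:
After op 1 (cut(10)): [10 11 0 1 2 3 4 5 6 7 8 9]
After op 2 (out_shuffle): [10 4 11 5 0 6 1 7 2 8 3 9]
After op 3 (reverse): [9 3 8 2 7 1 6 0 5 11 4 10]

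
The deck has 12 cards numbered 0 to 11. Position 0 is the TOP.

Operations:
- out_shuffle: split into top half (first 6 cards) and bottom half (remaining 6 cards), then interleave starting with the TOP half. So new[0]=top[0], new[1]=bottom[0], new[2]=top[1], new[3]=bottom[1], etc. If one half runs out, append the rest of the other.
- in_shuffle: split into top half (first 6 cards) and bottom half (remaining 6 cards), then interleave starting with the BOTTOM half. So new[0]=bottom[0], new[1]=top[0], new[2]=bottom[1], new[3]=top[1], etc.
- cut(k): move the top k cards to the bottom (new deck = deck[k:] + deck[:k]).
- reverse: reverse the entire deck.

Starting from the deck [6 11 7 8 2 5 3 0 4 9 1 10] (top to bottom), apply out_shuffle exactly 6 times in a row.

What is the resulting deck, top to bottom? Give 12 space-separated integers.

After op 1 (out_shuffle): [6 3 11 0 7 4 8 9 2 1 5 10]
After op 2 (out_shuffle): [6 8 3 9 11 2 0 1 7 5 4 10]
After op 3 (out_shuffle): [6 0 8 1 3 7 9 5 11 4 2 10]
After op 4 (out_shuffle): [6 9 0 5 8 11 1 4 3 2 7 10]
After op 5 (out_shuffle): [6 1 9 4 0 3 5 2 8 7 11 10]
After op 6 (out_shuffle): [6 5 1 2 9 8 4 7 0 11 3 10]

Answer: 6 5 1 2 9 8 4 7 0 11 3 10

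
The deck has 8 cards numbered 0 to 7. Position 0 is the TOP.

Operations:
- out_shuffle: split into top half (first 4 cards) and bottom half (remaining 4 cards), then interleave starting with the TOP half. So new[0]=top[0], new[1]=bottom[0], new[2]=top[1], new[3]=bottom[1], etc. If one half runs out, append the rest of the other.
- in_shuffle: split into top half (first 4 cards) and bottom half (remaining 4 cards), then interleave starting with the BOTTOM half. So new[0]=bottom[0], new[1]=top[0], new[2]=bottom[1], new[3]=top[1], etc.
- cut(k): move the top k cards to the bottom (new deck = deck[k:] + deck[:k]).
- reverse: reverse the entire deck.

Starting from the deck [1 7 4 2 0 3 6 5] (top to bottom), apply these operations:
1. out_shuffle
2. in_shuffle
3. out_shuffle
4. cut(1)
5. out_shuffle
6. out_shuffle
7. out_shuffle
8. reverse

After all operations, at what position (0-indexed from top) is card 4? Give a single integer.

Answer: 0

Derivation:
After op 1 (out_shuffle): [1 0 7 3 4 6 2 5]
After op 2 (in_shuffle): [4 1 6 0 2 7 5 3]
After op 3 (out_shuffle): [4 2 1 7 6 5 0 3]
After op 4 (cut(1)): [2 1 7 6 5 0 3 4]
After op 5 (out_shuffle): [2 5 1 0 7 3 6 4]
After op 6 (out_shuffle): [2 7 5 3 1 6 0 4]
After op 7 (out_shuffle): [2 1 7 6 5 0 3 4]
After op 8 (reverse): [4 3 0 5 6 7 1 2]
Card 4 is at position 0.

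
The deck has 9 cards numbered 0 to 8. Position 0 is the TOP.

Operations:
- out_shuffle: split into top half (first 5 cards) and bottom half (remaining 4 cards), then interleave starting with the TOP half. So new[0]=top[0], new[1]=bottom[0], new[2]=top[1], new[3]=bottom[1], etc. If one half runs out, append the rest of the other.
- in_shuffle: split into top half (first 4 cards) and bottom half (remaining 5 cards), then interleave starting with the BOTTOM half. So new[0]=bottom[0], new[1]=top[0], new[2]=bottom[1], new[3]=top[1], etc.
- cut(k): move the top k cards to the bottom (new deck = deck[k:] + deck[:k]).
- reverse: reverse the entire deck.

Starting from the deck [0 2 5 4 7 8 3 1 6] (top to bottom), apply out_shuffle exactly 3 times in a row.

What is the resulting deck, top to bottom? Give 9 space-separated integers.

After op 1 (out_shuffle): [0 8 2 3 5 1 4 6 7]
After op 2 (out_shuffle): [0 1 8 4 2 6 3 7 5]
After op 3 (out_shuffle): [0 6 1 3 8 7 4 5 2]

Answer: 0 6 1 3 8 7 4 5 2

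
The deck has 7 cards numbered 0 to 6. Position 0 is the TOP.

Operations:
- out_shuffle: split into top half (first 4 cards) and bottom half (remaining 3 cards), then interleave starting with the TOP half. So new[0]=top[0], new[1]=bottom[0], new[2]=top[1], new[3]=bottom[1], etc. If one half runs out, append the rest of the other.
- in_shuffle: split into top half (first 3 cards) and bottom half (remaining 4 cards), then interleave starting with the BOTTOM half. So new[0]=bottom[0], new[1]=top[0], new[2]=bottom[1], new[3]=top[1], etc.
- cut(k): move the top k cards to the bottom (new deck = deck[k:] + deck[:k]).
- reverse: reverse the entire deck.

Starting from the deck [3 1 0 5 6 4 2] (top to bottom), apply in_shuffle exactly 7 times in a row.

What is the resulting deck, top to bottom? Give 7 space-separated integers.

Answer: 5 3 6 1 4 0 2

Derivation:
After op 1 (in_shuffle): [5 3 6 1 4 0 2]
After op 2 (in_shuffle): [1 5 4 3 0 6 2]
After op 3 (in_shuffle): [3 1 0 5 6 4 2]
After op 4 (in_shuffle): [5 3 6 1 4 0 2]
After op 5 (in_shuffle): [1 5 4 3 0 6 2]
After op 6 (in_shuffle): [3 1 0 5 6 4 2]
After op 7 (in_shuffle): [5 3 6 1 4 0 2]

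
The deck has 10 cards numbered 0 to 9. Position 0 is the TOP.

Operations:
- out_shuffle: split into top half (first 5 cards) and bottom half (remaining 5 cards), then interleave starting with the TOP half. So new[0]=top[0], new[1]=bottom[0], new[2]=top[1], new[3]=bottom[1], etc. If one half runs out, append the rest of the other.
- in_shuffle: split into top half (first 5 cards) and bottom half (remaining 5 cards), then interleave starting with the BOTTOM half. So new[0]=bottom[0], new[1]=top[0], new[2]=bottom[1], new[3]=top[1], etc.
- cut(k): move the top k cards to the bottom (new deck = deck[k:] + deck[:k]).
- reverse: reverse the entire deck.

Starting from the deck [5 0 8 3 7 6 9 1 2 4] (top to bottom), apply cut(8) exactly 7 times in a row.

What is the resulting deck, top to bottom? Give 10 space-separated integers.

Answer: 9 1 2 4 5 0 8 3 7 6

Derivation:
After op 1 (cut(8)): [2 4 5 0 8 3 7 6 9 1]
After op 2 (cut(8)): [9 1 2 4 5 0 8 3 7 6]
After op 3 (cut(8)): [7 6 9 1 2 4 5 0 8 3]
After op 4 (cut(8)): [8 3 7 6 9 1 2 4 5 0]
After op 5 (cut(8)): [5 0 8 3 7 6 9 1 2 4]
After op 6 (cut(8)): [2 4 5 0 8 3 7 6 9 1]
After op 7 (cut(8)): [9 1 2 4 5 0 8 3 7 6]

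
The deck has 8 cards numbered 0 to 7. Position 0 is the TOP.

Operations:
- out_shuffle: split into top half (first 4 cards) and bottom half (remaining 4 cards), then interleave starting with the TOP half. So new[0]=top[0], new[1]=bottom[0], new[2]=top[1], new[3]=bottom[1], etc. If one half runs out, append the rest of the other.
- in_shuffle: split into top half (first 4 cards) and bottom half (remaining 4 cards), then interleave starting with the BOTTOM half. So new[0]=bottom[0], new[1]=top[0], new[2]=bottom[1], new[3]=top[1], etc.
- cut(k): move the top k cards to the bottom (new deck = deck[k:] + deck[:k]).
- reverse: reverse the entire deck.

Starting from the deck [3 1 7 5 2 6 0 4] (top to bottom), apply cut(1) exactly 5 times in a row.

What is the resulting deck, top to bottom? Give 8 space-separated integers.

After op 1 (cut(1)): [1 7 5 2 6 0 4 3]
After op 2 (cut(1)): [7 5 2 6 0 4 3 1]
After op 3 (cut(1)): [5 2 6 0 4 3 1 7]
After op 4 (cut(1)): [2 6 0 4 3 1 7 5]
After op 5 (cut(1)): [6 0 4 3 1 7 5 2]

Answer: 6 0 4 3 1 7 5 2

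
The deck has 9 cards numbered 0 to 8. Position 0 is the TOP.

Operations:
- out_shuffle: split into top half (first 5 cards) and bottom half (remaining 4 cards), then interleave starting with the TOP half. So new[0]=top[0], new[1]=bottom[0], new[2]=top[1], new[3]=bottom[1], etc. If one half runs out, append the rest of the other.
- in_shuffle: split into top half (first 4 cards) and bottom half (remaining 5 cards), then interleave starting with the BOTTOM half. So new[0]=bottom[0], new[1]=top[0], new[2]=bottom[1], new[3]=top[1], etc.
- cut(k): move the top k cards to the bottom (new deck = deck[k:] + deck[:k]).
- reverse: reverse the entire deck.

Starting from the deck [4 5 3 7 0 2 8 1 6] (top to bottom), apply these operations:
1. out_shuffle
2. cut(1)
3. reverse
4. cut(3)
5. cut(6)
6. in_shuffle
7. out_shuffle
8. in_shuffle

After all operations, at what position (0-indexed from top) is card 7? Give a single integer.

Answer: 2

Derivation:
After op 1 (out_shuffle): [4 2 5 8 3 1 7 6 0]
After op 2 (cut(1)): [2 5 8 3 1 7 6 0 4]
After op 3 (reverse): [4 0 6 7 1 3 8 5 2]
After op 4 (cut(3)): [7 1 3 8 5 2 4 0 6]
After op 5 (cut(6)): [4 0 6 7 1 3 8 5 2]
After op 6 (in_shuffle): [1 4 3 0 8 6 5 7 2]
After op 7 (out_shuffle): [1 6 4 5 3 7 0 2 8]
After op 8 (in_shuffle): [3 1 7 6 0 4 2 5 8]
Card 7 is at position 2.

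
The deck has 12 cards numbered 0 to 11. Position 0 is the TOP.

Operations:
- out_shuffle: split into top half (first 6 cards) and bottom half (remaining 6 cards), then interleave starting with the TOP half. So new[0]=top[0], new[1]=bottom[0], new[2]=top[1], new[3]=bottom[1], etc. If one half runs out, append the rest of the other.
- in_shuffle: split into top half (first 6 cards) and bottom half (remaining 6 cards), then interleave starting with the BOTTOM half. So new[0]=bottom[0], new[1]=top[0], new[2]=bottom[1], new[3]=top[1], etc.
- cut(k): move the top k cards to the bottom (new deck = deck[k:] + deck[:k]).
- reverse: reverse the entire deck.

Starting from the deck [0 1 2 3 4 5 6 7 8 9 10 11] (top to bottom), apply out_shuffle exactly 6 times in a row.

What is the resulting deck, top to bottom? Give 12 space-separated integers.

After op 1 (out_shuffle): [0 6 1 7 2 8 3 9 4 10 5 11]
After op 2 (out_shuffle): [0 3 6 9 1 4 7 10 2 5 8 11]
After op 3 (out_shuffle): [0 7 3 10 6 2 9 5 1 8 4 11]
After op 4 (out_shuffle): [0 9 7 5 3 1 10 8 6 4 2 11]
After op 5 (out_shuffle): [0 10 9 8 7 6 5 4 3 2 1 11]
After op 6 (out_shuffle): [0 5 10 4 9 3 8 2 7 1 6 11]

Answer: 0 5 10 4 9 3 8 2 7 1 6 11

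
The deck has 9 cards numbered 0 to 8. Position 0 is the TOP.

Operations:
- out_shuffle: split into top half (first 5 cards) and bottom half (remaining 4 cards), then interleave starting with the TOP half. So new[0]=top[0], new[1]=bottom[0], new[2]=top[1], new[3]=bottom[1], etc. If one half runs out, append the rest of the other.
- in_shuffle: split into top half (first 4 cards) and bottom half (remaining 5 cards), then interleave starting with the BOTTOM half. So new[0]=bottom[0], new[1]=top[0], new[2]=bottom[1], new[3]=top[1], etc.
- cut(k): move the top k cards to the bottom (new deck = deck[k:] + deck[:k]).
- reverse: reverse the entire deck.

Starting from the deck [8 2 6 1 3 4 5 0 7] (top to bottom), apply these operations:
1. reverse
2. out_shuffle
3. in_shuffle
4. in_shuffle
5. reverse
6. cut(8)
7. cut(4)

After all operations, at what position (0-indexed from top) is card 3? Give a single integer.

Answer: 6

Derivation:
After op 1 (reverse): [7 0 5 4 3 1 6 2 8]
After op 2 (out_shuffle): [7 1 0 6 5 2 4 8 3]
After op 3 (in_shuffle): [5 7 2 1 4 0 8 6 3]
After op 4 (in_shuffle): [4 5 0 7 8 2 6 1 3]
After op 5 (reverse): [3 1 6 2 8 7 0 5 4]
After op 6 (cut(8)): [4 3 1 6 2 8 7 0 5]
After op 7 (cut(4)): [2 8 7 0 5 4 3 1 6]
Card 3 is at position 6.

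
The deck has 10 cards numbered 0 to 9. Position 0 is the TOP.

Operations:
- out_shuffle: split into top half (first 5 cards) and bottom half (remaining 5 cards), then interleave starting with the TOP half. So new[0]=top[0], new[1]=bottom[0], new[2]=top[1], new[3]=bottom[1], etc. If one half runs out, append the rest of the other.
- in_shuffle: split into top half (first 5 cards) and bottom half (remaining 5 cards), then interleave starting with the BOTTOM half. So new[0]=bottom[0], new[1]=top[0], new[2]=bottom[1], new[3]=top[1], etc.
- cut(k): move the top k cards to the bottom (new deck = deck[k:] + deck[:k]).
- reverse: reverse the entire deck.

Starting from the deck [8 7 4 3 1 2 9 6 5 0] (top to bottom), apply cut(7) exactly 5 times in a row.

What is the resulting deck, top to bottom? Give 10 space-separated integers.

Answer: 2 9 6 5 0 8 7 4 3 1

Derivation:
After op 1 (cut(7)): [6 5 0 8 7 4 3 1 2 9]
After op 2 (cut(7)): [1 2 9 6 5 0 8 7 4 3]
After op 3 (cut(7)): [7 4 3 1 2 9 6 5 0 8]
After op 4 (cut(7)): [5 0 8 7 4 3 1 2 9 6]
After op 5 (cut(7)): [2 9 6 5 0 8 7 4 3 1]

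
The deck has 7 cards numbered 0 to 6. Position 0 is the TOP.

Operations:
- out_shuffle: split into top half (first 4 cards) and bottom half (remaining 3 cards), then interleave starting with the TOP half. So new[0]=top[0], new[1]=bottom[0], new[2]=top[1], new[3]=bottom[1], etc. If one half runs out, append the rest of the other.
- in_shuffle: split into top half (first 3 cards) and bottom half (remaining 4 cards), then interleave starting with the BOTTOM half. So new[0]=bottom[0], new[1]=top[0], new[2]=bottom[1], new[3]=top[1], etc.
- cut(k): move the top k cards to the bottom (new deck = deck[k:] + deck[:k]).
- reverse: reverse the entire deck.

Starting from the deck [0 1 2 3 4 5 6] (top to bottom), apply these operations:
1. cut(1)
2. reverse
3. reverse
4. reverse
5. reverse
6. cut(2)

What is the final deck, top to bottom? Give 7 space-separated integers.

After op 1 (cut(1)): [1 2 3 4 5 6 0]
After op 2 (reverse): [0 6 5 4 3 2 1]
After op 3 (reverse): [1 2 3 4 5 6 0]
After op 4 (reverse): [0 6 5 4 3 2 1]
After op 5 (reverse): [1 2 3 4 5 6 0]
After op 6 (cut(2)): [3 4 5 6 0 1 2]

Answer: 3 4 5 6 0 1 2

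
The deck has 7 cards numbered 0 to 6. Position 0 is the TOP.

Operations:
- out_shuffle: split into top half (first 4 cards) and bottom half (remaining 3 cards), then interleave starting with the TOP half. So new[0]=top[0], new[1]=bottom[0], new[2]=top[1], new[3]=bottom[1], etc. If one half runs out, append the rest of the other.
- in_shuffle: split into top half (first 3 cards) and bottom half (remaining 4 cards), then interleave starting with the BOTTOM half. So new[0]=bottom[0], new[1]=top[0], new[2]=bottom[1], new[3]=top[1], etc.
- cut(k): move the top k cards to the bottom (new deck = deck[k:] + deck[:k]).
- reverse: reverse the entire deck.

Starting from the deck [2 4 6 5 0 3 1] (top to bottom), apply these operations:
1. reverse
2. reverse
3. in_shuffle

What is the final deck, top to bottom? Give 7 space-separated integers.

Answer: 5 2 0 4 3 6 1

Derivation:
After op 1 (reverse): [1 3 0 5 6 4 2]
After op 2 (reverse): [2 4 6 5 0 3 1]
After op 3 (in_shuffle): [5 2 0 4 3 6 1]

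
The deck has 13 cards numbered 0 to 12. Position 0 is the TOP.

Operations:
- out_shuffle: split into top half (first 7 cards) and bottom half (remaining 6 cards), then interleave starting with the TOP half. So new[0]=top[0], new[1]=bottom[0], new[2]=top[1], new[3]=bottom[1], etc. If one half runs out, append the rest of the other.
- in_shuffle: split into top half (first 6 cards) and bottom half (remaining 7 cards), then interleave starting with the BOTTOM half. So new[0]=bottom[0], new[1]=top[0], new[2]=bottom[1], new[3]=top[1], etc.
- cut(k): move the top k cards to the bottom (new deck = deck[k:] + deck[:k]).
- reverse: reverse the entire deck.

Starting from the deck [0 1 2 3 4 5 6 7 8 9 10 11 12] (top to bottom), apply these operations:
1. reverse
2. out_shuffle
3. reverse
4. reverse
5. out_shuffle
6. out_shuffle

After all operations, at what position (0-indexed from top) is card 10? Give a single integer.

Answer: 3

Derivation:
After op 1 (reverse): [12 11 10 9 8 7 6 5 4 3 2 1 0]
After op 2 (out_shuffle): [12 5 11 4 10 3 9 2 8 1 7 0 6]
After op 3 (reverse): [6 0 7 1 8 2 9 3 10 4 11 5 12]
After op 4 (reverse): [12 5 11 4 10 3 9 2 8 1 7 0 6]
After op 5 (out_shuffle): [12 2 5 8 11 1 4 7 10 0 3 6 9]
After op 6 (out_shuffle): [12 7 2 10 5 0 8 3 11 6 1 9 4]
Card 10 is at position 3.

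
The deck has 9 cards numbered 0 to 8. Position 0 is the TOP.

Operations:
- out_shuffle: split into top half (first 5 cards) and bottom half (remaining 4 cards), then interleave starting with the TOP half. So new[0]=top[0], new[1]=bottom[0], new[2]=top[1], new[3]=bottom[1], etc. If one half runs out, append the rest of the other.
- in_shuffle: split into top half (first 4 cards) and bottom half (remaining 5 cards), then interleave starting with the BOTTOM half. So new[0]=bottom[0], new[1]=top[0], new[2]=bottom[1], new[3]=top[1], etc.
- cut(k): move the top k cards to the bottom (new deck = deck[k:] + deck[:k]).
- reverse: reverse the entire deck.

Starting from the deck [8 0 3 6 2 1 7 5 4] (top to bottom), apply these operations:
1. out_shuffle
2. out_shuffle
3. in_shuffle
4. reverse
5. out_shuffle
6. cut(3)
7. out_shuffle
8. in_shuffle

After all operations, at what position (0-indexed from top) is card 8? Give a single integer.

Answer: 0

Derivation:
After op 1 (out_shuffle): [8 1 0 7 3 5 6 4 2]
After op 2 (out_shuffle): [8 5 1 6 0 4 7 2 3]
After op 3 (in_shuffle): [0 8 4 5 7 1 2 6 3]
After op 4 (reverse): [3 6 2 1 7 5 4 8 0]
After op 5 (out_shuffle): [3 5 6 4 2 8 1 0 7]
After op 6 (cut(3)): [4 2 8 1 0 7 3 5 6]
After op 7 (out_shuffle): [4 7 2 3 8 5 1 6 0]
After op 8 (in_shuffle): [8 4 5 7 1 2 6 3 0]
Card 8 is at position 0.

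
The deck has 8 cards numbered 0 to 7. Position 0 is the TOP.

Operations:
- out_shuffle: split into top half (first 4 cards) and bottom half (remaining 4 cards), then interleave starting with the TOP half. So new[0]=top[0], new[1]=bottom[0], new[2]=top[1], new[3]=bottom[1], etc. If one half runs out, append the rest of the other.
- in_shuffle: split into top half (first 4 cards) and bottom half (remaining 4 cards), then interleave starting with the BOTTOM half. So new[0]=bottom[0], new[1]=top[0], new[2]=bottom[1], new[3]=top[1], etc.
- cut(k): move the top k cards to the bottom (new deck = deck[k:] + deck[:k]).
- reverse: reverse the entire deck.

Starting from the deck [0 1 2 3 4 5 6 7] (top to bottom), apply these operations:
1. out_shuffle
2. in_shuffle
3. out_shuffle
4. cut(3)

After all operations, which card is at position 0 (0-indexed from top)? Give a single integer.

Answer: 1

Derivation:
After op 1 (out_shuffle): [0 4 1 5 2 6 3 7]
After op 2 (in_shuffle): [2 0 6 4 3 1 7 5]
After op 3 (out_shuffle): [2 3 0 1 6 7 4 5]
After op 4 (cut(3)): [1 6 7 4 5 2 3 0]
Position 0: card 1.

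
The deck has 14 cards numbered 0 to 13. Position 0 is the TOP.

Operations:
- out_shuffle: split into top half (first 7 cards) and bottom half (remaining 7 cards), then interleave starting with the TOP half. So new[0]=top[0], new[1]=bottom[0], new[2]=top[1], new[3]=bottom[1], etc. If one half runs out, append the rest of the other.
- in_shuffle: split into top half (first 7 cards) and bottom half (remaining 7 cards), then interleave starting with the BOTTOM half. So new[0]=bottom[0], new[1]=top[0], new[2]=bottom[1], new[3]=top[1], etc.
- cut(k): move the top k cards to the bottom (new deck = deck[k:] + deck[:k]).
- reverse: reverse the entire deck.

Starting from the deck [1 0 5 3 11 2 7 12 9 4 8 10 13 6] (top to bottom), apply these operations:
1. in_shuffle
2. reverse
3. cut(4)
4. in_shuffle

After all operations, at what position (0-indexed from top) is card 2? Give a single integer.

Answer: 10

Derivation:
After op 1 (in_shuffle): [12 1 9 0 4 5 8 3 10 11 13 2 6 7]
After op 2 (reverse): [7 6 2 13 11 10 3 8 5 4 0 9 1 12]
After op 3 (cut(4)): [11 10 3 8 5 4 0 9 1 12 7 6 2 13]
After op 4 (in_shuffle): [9 11 1 10 12 3 7 8 6 5 2 4 13 0]
Card 2 is at position 10.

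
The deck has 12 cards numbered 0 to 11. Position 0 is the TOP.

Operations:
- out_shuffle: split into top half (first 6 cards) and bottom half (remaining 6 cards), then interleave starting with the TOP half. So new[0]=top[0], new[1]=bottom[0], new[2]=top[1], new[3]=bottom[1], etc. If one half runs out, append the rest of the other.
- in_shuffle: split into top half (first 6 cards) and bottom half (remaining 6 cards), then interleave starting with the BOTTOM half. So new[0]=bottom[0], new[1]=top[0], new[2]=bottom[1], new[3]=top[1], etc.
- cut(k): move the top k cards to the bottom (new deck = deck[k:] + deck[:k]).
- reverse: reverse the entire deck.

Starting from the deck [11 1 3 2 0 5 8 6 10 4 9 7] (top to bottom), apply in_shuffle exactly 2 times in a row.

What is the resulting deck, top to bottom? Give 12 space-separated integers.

After op 1 (in_shuffle): [8 11 6 1 10 3 4 2 9 0 7 5]
After op 2 (in_shuffle): [4 8 2 11 9 6 0 1 7 10 5 3]

Answer: 4 8 2 11 9 6 0 1 7 10 5 3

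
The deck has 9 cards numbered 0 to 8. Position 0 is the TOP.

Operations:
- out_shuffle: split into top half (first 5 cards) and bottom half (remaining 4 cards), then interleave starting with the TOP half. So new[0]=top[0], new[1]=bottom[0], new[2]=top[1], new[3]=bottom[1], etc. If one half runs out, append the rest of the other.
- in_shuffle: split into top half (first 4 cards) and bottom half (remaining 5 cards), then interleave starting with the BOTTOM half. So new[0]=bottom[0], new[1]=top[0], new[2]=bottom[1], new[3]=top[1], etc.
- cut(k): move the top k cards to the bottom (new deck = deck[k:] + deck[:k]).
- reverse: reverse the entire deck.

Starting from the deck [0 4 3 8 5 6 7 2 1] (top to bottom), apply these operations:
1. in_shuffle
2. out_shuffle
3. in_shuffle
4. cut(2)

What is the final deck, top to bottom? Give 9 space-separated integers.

After op 1 (in_shuffle): [5 0 6 4 7 3 2 8 1]
After op 2 (out_shuffle): [5 3 0 2 6 8 4 1 7]
After op 3 (in_shuffle): [6 5 8 3 4 0 1 2 7]
After op 4 (cut(2)): [8 3 4 0 1 2 7 6 5]

Answer: 8 3 4 0 1 2 7 6 5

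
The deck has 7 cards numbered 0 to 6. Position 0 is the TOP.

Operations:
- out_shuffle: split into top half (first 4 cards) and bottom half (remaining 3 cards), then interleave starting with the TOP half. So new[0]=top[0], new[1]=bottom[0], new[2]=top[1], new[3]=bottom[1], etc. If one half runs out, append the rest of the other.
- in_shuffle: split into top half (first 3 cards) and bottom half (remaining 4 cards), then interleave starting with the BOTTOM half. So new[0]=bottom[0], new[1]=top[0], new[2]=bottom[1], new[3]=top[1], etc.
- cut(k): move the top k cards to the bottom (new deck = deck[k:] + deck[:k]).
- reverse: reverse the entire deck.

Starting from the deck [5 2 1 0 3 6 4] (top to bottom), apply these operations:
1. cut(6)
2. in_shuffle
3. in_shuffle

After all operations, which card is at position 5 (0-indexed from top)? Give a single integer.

Answer: 0

Derivation:
After op 1 (cut(6)): [4 5 2 1 0 3 6]
After op 2 (in_shuffle): [1 4 0 5 3 2 6]
After op 3 (in_shuffle): [5 1 3 4 2 0 6]
Position 5: card 0.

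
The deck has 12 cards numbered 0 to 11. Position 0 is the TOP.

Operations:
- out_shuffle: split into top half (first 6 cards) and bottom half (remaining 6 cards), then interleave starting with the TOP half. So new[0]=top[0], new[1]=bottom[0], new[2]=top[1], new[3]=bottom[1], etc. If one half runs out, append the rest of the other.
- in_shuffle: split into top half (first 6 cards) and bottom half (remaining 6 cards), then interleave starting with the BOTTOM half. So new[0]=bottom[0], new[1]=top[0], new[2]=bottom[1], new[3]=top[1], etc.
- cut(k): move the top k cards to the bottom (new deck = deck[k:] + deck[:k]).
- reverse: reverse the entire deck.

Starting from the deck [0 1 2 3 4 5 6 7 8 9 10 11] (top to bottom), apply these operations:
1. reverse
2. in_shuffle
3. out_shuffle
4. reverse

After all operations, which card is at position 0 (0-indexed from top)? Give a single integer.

Answer: 6

Derivation:
After op 1 (reverse): [11 10 9 8 7 6 5 4 3 2 1 0]
After op 2 (in_shuffle): [5 11 4 10 3 9 2 8 1 7 0 6]
After op 3 (out_shuffle): [5 2 11 8 4 1 10 7 3 0 9 6]
After op 4 (reverse): [6 9 0 3 7 10 1 4 8 11 2 5]
Position 0: card 6.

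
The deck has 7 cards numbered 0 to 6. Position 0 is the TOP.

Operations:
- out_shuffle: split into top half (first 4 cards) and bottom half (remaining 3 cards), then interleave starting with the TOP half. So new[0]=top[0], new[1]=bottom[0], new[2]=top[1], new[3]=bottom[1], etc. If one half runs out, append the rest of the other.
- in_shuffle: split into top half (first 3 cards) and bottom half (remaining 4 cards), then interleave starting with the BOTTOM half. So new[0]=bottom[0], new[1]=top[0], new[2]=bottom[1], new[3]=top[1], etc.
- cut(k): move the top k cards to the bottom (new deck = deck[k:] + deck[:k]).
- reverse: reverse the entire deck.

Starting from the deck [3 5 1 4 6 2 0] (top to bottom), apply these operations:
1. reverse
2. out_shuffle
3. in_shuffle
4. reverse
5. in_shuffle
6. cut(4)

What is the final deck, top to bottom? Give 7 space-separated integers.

After op 1 (reverse): [0 2 6 4 1 5 3]
After op 2 (out_shuffle): [0 1 2 5 6 3 4]
After op 3 (in_shuffle): [5 0 6 1 3 2 4]
After op 4 (reverse): [4 2 3 1 6 0 5]
After op 5 (in_shuffle): [1 4 6 2 0 3 5]
After op 6 (cut(4)): [0 3 5 1 4 6 2]

Answer: 0 3 5 1 4 6 2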